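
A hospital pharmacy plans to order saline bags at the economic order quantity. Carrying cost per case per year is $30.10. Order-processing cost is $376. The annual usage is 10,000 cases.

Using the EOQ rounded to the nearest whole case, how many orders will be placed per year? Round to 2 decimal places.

20.00 orders per year

EOQ = √(2DS/H) = √(2 × 10,000 × 376 / 30.1)
    = √(249,833.89) ≈ 499.83 → Q = 500
N = D/Q = 10,000/500 ≈ 20.000 orders/yr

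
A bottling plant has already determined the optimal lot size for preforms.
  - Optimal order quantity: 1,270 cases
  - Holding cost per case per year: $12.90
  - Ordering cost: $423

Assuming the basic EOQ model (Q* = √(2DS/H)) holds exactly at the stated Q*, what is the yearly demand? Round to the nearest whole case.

24,594 cases per year

From Q* = √(2DS/H) ⇒ Q*² = 2DS/H.
D = Q²H / (2S) = 1,270² × 12.9 / (2 × 423) = 24,593.87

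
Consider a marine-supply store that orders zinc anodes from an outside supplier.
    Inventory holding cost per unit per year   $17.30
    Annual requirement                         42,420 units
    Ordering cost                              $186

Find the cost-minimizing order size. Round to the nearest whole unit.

955 units

Q* = √(2·D·S / H) = √(2·42,420·186 / 17.3) = √912,152.6 ≈ 955.07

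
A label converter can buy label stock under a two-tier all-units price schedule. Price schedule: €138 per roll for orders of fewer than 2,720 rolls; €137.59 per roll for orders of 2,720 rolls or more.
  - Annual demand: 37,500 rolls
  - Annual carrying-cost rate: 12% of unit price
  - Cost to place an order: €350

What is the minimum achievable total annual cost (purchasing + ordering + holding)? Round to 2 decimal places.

H₁ = 12%×€138 = €16.5600;  H₂ = 12%×€137.59 = €16.5108
EOQ₁ = √(2×37,500×350/16.5600) = 1,259.03  (< 2,720, feasible at tier 1)
EOQ₂ = √(2×37,500×350/16.5108) = 1,260.90  (< 2,720 → use Q = 2,720 at tier-2 price)
TC(tier 1 (EOQ₁), Q≈1,259.0) = €5,195,849.46
TC(tier 2, Q≈2,720.0) = €5,186,905.06
Minimum at tier 2: €5,186,905.06

€5,186,905.06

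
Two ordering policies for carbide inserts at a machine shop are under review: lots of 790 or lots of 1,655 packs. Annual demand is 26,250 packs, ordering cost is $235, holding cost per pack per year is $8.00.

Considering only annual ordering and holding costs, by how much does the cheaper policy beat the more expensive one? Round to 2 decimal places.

TC(Q) = (D/Q)S + (Q/2)H
TC(790) = (26,250/790)×235 + (790/2)×8 = $10,968.54
TC(1,655) = (26,250/1,655)×235 + (1,655/2)×8 = $10,347.34
Cheaper: Q = 1,655.  Difference = $621.20

$621.20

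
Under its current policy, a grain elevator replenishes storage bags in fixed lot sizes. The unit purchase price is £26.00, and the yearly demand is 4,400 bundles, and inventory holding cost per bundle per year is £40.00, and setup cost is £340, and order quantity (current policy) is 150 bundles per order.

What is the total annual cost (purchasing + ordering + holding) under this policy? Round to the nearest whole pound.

Orders/yr = 4,400/150 = 29.333; ordering cost = 29.333 × £340 = £9,973.33
Average inventory = 150/2 = 75; holding cost = 75 × £40 = £3,000.00
Purchase cost = D·C = 4,400 × 26 = £114,400.00
Total = £9,973.33 + £3,000.00 + £114,400.00 = £127,373.33

£127,373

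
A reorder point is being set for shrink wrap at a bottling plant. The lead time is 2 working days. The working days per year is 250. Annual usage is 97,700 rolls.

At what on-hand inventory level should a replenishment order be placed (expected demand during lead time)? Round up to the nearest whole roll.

Daily demand d = 97,700 / 250 = 390.800 rolls/day
Demand during lead time = 390.800 × 2 = 781.60
Reorder point = 781.60 → round up

782 rolls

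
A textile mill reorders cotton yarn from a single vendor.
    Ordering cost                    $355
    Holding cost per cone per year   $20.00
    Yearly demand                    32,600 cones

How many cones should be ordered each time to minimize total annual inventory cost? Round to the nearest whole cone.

1,076 cones

Q* = √(2·D·S / H) = √(2·32,600·355 / 20) = √1,157,300.0 ≈ 1,075.78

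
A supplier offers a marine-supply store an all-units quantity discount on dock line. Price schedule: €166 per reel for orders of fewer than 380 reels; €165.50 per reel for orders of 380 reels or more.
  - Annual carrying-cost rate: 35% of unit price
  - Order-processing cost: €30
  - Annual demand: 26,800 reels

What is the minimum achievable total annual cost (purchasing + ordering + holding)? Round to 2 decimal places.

H₁ = 35%×€166 = €58.1000;  H₂ = 35%×€165.50 = €57.9250
EOQ₁ = √(2×26,800×30/58.1000) = 166.36  (< 380, feasible at tier 1)
EOQ₂ = √(2×26,800×30/57.9250) = 166.61  (< 380 → use Q = 380 at tier-2 price)
TC(tier 1 (EOQ₁), Q≈166.4) = €4,458,465.65
TC(tier 2, Q≈380.0) = €4,448,521.54
Minimum at tier 2: €4,448,521.54

€4,448,521.54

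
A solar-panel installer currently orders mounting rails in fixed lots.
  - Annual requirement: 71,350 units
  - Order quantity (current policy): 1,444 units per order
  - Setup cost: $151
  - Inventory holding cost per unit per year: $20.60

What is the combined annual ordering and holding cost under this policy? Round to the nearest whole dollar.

$22,334

Ordering: D/Q × S = 71,350/1,444 × $151 = $7,461.11
Holding:  Q/2 × H = 1,444/2 × $20.6 = $14,873.20
Total = $7,461.11 + $14,873.20 = $22,334.31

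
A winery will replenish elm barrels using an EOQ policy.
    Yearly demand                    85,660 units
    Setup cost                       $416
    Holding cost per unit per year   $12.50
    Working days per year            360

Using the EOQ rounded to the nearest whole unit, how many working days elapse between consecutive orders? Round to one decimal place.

10.0 days

EOQ = √(2DS/H) = √(2 × 85,660 × 416 / 12.5)
    = √(5,701,529.60) ≈ 2,387.79 → Q = 2,388 units
T = Q/D × 360 days = 2,388/85,660 × 360 = 10.036 days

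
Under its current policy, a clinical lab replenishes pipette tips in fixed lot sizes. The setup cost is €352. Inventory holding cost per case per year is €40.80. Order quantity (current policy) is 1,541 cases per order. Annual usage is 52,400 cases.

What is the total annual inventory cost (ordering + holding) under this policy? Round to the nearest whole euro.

€43,406

Orders/yr = 52,400/1,541 = 34.004; ordering cost = 34.004 × €352 = €11,969.37
Average inventory = 1,541/2 = 770.5; holding cost = 770.5 × €40.8 = €31,436.40
Total = €11,969.37 + €31,436.40 = €43,405.77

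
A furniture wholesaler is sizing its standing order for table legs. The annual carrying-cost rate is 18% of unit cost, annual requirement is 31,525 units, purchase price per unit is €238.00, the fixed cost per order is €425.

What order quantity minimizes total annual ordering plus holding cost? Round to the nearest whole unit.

791 units

Carrying cost H = €238 × 18% = €42.8400/unit/yr
Q* = √(2·D·S / H) = √(2·31,525·425 / 42.84) = √625,496.0 ≈ 790.88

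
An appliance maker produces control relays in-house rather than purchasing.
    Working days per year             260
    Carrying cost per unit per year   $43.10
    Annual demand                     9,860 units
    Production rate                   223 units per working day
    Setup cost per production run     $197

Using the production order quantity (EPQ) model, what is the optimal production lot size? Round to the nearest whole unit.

Daily demand d = 9,860/260 = 37.923; p = 223; 1 − d/p = 0.82994
EPQ = √(2DS / (H(1 − d/p)))
    = √(2 × 9,860 × 197 / (43.1 × 0.82994)) ≈ 329.55

330 units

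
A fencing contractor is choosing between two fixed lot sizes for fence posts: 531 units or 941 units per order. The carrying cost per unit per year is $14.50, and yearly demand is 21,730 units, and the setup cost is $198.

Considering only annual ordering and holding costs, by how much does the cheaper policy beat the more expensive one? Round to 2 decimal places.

Annual cost at Q: ordering D·S/Q plus holding Q·H/2.
TC(531) = (21,730/531)×198 + (531/2)×14.5 = $11,952.46
TC(941) = (21,730/941)×198 + (941/2)×14.5 = $11,394.56
|ΔTC| = |$11,952.46 − $11,394.56| = $557.91

$557.91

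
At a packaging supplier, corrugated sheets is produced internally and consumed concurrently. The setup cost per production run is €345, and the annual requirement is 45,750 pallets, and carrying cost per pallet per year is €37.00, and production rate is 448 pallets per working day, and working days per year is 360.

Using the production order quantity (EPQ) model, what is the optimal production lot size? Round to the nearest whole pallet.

1,091 pallets

Daily demand d = 45,750/360 = 127.083; p = 448; 1 − d/p = 0.71633
EPQ = √(2DS / (H(1 − d/p)))
    = √(2 × 45,750 × 345 / (37 × 0.71633)) ≈ 1,091.35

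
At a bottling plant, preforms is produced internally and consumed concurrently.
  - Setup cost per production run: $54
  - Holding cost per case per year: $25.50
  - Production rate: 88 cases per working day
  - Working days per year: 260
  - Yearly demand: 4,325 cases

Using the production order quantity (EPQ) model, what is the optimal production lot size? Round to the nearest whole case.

150 cases

Daily demand d = 4,325/260 = 16.635; p = 88; 1 − d/p = 0.81097
EPQ = √(2DS / (H(1 − d/p)))
    = √(2 × 4,325 × 54 / (25.5 × 0.81097)) ≈ 150.29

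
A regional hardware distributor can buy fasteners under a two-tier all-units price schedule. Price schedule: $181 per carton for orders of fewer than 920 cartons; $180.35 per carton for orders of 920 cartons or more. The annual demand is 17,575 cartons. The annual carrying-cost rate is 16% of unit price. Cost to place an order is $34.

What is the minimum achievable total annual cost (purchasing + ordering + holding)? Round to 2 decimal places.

$3,183,574.52

H₁ = 16%×$181 = $28.9600;  H₂ = 16%×$180.35 = $28.8560
EOQ₁ = √(2×17,575×34/28.9600) = 203.14  (< 920, feasible at tier 1)
EOQ₂ = √(2×17,575×34/28.8560) = 203.51  (< 920 → use Q = 920 at tier-2 price)
TC(tier 1 (EOQ₁), Q≈203.1) = $3,186,958.03
TC(tier 2, Q≈920.0) = $3,183,574.52
Minimum at tier 2: $3,183,574.52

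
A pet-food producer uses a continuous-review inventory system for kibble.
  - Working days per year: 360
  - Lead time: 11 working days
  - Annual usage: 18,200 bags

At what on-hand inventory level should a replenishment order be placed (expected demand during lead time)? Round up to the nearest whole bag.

557 bags

Daily demand d = 18,200 / 360 = 50.556 bags/day
Demand during lead time = 50.556 × 11 = 556.11
Reorder point = 556.11 → round up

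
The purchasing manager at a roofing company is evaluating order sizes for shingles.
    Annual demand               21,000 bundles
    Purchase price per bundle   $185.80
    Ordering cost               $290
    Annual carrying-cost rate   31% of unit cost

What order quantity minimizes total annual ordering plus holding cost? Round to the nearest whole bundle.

H = i·C = 0.31 × $185.8 = $57.5980 per bundle-year
2DS/H = 2·21,000·290/57.598 = 211,465.68
EOQ = √211,465.68 ≈ 459.85

460 bundles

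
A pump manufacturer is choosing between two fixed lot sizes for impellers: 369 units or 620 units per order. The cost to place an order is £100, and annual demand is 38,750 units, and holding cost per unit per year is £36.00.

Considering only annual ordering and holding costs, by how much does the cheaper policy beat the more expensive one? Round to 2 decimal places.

£266.64

Annual cost at Q: ordering D·S/Q plus holding Q·H/2.
TC(369) = (38,750/369)×100 + (369/2)×36 = £17,143.36
TC(620) = (38,750/620)×100 + (620/2)×36 = £17,410.00
|ΔTC| = |£17,143.36 − £17,410.00| = £266.64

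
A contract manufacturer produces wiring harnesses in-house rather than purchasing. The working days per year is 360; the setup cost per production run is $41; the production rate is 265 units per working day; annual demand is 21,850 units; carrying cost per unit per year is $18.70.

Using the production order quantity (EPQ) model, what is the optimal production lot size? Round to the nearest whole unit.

353 units

d = 21,850/360 = 60.6944 units/day;  effective holding cost H(1 − d/p) = 18.7·(1 − 60.6944/265) = 14.41703
Q* = √(2DS / H_eff) = √(2·21,850·41 / 14.41703) ≈ 352.53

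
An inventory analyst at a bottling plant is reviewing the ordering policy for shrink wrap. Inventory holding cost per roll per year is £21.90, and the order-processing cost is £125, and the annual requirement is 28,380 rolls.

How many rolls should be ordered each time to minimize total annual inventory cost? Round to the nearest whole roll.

Optimal lot size Q* = (2 × 28,380 × £125 / £21.9)^½ ≈ 569.19

569 rolls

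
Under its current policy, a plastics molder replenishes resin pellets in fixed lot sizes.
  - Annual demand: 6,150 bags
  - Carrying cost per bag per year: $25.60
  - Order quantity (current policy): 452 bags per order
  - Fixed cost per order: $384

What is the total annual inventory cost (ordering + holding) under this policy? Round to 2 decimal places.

$11,010.38

Orders/yr = 6,150/452 = 13.606; ordering cost = 13.606 × $384 = $5,224.78
Average inventory = 452/2 = 226; holding cost = 226 × $25.6 = $5,785.60
Total = $5,224.78 + $5,785.60 = $11,010.38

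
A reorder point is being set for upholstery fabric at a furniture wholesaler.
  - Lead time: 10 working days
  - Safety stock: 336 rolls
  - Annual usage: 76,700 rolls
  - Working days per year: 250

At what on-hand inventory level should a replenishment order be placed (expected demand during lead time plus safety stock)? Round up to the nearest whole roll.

Daily demand d = 76,700 / 250 = 306.800 rolls/day
Demand during lead time = 306.800 × 10 = 3,068.00
Reorder point = 3,068.00 + 336 = 3,404.00 → round up

3,404 rolls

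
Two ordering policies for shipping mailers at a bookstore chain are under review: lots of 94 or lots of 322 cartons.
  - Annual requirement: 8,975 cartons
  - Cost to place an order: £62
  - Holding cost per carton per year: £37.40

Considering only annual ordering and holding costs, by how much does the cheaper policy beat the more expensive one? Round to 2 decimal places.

£72.02

For each Q, cost = (D/Q)·S + (Q/2)·H.
TC(94) = (8,975/94)×62 + (94/2)×37.4 = £7,677.48
TC(322) = (8,975/322)×62 + (322/2)×37.4 = £7,749.51
Lots of 94 are cheaper by £72.02.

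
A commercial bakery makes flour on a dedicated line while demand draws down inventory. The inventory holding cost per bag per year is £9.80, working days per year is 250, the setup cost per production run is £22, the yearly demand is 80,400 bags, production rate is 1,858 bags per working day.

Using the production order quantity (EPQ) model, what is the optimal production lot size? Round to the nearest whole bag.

661 bags

Daily demand d = 80,400/250 = 321.600; p = 1858; 1 − d/p = 0.82691
EPQ = √(2DS / (H(1 − d/p)))
    = √(2 × 80,400 × 22 / (9.8 × 0.82691)) ≈ 660.71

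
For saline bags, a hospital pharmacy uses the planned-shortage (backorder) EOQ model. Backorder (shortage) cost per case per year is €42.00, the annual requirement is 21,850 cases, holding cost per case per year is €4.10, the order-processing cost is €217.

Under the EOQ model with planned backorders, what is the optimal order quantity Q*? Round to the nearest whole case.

Basic EOQ = √(2·21,850·217/4.1) = 1,520.823
Backorder adjustment √((H+b)/b) = √((4.1+42)/42) = 1.0477
Q* = 1,520.823 × 1.0477 ≈ 1,593.33

1,593 cases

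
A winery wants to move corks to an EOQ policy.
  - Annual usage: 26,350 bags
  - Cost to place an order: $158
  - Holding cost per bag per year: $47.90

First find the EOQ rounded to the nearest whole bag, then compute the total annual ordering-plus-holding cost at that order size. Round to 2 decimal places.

Optimal lot size Q* = (2 × 26,350 × $158 / $47.9)^½ ≈ 416.93 → Q = 417 bags
Ordering: D/Q × S = 26,350/417 × $158 = $9,983.93
Holding:  Q/2 × H = 417/2 × $47.9 = $9,987.15
Total = $9,983.93 + $9,987.15 = $19,971.08

$19,971.08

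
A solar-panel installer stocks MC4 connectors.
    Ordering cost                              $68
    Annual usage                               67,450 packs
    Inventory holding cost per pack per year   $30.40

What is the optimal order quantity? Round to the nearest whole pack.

EOQ = √(2DS/H) = √(2 × 67,450 × 68 / 30.4)
    = √(301,750.00) ≈ 549.32

549 packs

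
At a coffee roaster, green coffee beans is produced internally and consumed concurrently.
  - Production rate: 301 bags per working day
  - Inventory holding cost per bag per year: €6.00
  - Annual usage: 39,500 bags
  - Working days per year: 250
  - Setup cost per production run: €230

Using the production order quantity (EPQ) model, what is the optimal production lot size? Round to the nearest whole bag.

2,525 bags

Daily demand d = 39,500/250 = 158.000; p = 301; 1 − d/p = 0.47508
EPQ = √(2DS / (H(1 − d/p)))
    = √(2 × 39,500 × 230 / (6 × 0.47508)) ≈ 2,524.74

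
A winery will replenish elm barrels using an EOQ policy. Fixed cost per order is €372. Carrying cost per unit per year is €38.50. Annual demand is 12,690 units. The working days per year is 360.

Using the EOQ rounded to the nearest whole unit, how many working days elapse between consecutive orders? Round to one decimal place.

Optimal lot size Q* = (2 × 12,690 × €372 / €38.5)^½ ≈ 495.21 → Q = 495 units
T = Q/D × 360 days = 495/12,690 × 360 = 14.043 days

14.0 days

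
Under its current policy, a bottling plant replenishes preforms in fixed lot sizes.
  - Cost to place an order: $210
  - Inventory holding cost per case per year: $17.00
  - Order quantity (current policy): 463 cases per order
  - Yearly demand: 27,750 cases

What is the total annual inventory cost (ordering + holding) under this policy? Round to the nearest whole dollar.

$16,522

Annual ordering cost = (D/Q)·S = (27,750/463) × 210 = $12,586.39
Annual holding cost  = (Q/2)·H = (463/2) × 17 = $3,935.50
Total = $12,586.39 + $3,935.50 = $16,521.89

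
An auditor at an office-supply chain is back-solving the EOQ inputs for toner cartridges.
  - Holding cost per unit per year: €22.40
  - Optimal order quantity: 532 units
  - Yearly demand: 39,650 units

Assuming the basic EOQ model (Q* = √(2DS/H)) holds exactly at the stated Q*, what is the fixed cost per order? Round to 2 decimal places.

From Q* = √(2DS/H) ⇒ Q*² = 2DS/H.
S = Q²H / (2D) = 532² × 22.4 / (2 × 39,650) = 79.9462

€79.95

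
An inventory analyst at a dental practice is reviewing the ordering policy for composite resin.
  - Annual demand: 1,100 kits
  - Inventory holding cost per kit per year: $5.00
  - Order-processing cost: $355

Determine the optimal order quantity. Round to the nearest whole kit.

395 kits

Optimal lot size Q* = (2 × 1,100 × $355 / $5)^½ ≈ 395.22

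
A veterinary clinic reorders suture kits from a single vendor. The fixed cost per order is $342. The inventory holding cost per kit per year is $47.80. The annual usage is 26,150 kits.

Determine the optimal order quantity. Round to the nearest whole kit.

612 kits

Q* = √(2·D·S / H) = √(2·26,150·342 / 47.8) = √374,196.7 ≈ 611.72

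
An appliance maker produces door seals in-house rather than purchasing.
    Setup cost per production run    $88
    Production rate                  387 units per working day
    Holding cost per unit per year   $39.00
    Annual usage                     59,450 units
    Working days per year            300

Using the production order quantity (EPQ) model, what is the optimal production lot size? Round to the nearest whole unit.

Daily demand d = 59,450/300 = 198.167; p = 387; 1 − d/p = 0.48794
EPQ = √(2DS / (H(1 − d/p)))
    = √(2 × 59,450 × 88 / (39 × 0.48794)) ≈ 741.51

742 units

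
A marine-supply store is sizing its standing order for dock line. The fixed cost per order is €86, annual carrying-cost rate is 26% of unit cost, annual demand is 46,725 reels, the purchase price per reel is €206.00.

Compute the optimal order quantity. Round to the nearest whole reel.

H = i·C = 0.26 × €206 = €53.5600 per reel-year
2DS/H = 2·46,725·86/53.56 = 150,050.41
EOQ = √150,050.41 ≈ 387.36

387 reels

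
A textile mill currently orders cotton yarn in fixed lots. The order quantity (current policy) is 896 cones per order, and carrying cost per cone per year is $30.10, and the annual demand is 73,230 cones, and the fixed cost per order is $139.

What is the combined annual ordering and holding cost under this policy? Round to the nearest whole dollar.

$24,845

Annual ordering cost = (D/Q)·S = (73,230/896) × 139 = $11,360.46
Annual holding cost  = (Q/2)·H = (896/2) × 30.1 = $13,484.80
Total = $11,360.46 + $13,484.80 = $24,845.26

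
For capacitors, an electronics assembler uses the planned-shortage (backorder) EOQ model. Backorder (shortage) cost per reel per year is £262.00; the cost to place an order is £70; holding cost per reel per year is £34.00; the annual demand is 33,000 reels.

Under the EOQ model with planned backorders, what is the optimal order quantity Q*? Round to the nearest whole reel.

Basic EOQ = √(2·33,000·70/34) = 368.622
Backorder adjustment √((H+b)/b) = √((34+262)/262) = 1.0629
Q* = 368.622 × 1.0629 ≈ 391.81

392 reels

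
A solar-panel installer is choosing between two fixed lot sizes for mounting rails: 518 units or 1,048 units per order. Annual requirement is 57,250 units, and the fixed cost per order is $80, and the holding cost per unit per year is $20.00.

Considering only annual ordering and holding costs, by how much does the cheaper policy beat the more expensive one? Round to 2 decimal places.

For each Q, cost = (D/Q)·S + (Q/2)·H.
TC(518) = (57,250/518)×80 + (518/2)×20 = $14,021.70
TC(1,048) = (57,250/1,048)×80 + (1,048/2)×20 = $14,850.23
Cheaper: Q = 518.  Difference = $828.53

$828.53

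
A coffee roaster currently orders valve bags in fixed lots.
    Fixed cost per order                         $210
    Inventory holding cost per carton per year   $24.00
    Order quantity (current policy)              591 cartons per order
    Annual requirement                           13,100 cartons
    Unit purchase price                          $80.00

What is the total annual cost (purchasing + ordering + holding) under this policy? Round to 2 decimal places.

Annual ordering cost = (D/Q)·S = (13,100/591) × 210 = $4,654.82
Annual holding cost  = (Q/2)·H = (591/2) × 24 = $7,092.00
Purchase cost = D·C = 13,100 × 80 = $1,048,000.00
Total = $4,654.82 + $7,092.00 + $1,048,000.00 = $1,059,746.82

$1,059,746.82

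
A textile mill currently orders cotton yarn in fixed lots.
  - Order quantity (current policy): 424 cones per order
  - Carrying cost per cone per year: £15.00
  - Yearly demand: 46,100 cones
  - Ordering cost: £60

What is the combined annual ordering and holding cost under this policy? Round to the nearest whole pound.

£9,704

Ordering: D/Q × S = 46,100/424 × £60 = £6,523.58
Holding:  Q/2 × H = 424/2 × £15 = £3,180.00
Total = £6,523.58 + £3,180.00 = £9,703.58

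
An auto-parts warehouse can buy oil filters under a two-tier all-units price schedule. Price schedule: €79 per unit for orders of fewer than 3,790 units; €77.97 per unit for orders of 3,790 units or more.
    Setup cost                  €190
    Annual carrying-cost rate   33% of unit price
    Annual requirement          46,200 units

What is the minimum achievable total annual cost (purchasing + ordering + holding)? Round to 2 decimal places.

H₁ = 33%×€79 = €26.0700;  H₂ = 33%×€77.97 = €25.7301
EOQ₁ = √(2×46,200×190/26.0700) = 820.62  (< 3,790, feasible at tier 1)
EOQ₂ = √(2×46,200×190/25.7301) = 826.02  (< 3,790 → use Q = 3,790 at tier-2 price)
TC(tier 1 (EOQ₁), Q≈820.6) = €3,671,193.57
TC(tier 2, Q≈3,790.0) = €3,653,288.63
Minimum at tier 2: €3,653,288.63

€3,653,288.63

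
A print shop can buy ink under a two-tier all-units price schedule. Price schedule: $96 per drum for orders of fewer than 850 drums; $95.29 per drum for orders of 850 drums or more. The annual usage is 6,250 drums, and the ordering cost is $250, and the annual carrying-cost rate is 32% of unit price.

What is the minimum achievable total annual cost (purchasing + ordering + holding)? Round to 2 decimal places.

H₁ = 32%×$96 = $30.7200;  H₂ = 32%×$95.29 = $30.4928
EOQ₁ = √(2×6,250×250/30.7200) = 318.94  (< 850, feasible at tier 1)
EOQ₂ = √(2×6,250×250/30.4928) = 320.13  (< 850 → use Q = 850 at tier-2 price)
TC(tier 1 (EOQ₁), Q≈318.9) = $609,797.96
TC(tier 2, Q≈850.0) = $610,360.18
Minimum at tier 1 (EOQ₁): $609,797.96

$609,797.96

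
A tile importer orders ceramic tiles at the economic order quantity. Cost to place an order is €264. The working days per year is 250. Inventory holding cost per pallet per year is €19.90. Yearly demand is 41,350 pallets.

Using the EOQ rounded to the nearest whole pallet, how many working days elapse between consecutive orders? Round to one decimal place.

6.3 days

EOQ = √(2DS/H) = √(2 × 41,350 × 264 / 19.9)
    = √(1,097,125.63) ≈ 1,047.44 → Q = 1,047 pallets
T = Q/D × 250 days = 1,047/41,350 × 250 = 6.330 days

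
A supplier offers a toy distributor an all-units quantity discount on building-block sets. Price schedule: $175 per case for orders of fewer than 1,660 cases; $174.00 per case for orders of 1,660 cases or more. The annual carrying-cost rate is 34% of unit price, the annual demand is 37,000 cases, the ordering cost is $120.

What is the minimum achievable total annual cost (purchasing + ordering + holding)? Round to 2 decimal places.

H₁ = 34%×$175 = $59.5000;  H₂ = 34%×$174.00 = $59.1600
EOQ₁ = √(2×37,000×120/59.5000) = 386.32  (< 1,660, feasible at tier 1)
EOQ₂ = √(2×37,000×120/59.1600) = 387.43  (< 1,660 → use Q = 1,660 at tier-2 price)
TC(tier 1 (EOQ₁), Q≈386.3) = $6,497,986.08
TC(tier 2, Q≈1,660.0) = $6,489,777.50
Minimum at tier 2: $6,489,777.50

$6,489,777.50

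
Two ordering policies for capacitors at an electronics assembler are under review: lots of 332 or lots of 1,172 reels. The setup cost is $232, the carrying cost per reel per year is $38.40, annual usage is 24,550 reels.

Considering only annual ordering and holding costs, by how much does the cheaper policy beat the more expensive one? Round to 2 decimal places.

$3,832.31

TC(Q) = (D/Q)S + (Q/2)H
TC(332) = (24,550/332)×232 + (332/2)×38.4 = $23,529.82
TC(1,172) = (24,550/1,172)×232 + (1,172/2)×38.4 = $27,362.13
|ΔTC| = |$23,529.82 − $27,362.13| = $3,832.31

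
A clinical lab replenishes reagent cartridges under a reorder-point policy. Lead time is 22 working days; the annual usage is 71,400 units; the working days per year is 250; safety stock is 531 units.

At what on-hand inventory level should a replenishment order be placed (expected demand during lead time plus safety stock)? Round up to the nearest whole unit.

Daily demand d = 71,400 / 250 = 285.600 units/day
Demand during lead time = 285.600 × 22 = 6,283.20
Reorder point = 6,283.20 + 531 = 6,814.20 → round up

6,815 units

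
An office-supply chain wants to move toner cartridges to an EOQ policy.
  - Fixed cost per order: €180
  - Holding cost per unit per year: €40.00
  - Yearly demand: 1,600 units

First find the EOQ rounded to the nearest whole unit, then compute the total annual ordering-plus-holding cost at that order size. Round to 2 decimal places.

EOQ = √(2DS/H) = √(2 × 1,600 × 180 / 40)
    = √(14,400.00) ≈ 120.00 → Q = 120 units
Orders/yr = 1,600/120 = 13.333; ordering cost = 13.333 × €180 = €2,400.00
Average inventory = 120/2 = 60; holding cost = 60 × €40 = €2,400.00
Total = €2,400.00 + €2,400.00 = €4,800.00

€4,800.00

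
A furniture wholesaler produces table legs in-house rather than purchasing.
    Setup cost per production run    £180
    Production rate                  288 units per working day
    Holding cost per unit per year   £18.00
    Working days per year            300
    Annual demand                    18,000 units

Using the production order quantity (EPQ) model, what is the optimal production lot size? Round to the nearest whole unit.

674 units

d = 18,000/300 = 60.0000 units/day;  effective holding cost H(1 − d/p) = 18·(1 − 60.0000/288) = 14.25000
Q* = √(2DS / H_eff) = √(2·18,000·180 / 14.25000) ≈ 674.34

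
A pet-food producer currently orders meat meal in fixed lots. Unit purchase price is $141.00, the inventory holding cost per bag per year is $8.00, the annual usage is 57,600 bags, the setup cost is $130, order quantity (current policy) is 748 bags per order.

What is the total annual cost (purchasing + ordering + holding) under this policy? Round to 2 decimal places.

Annual ordering cost = (D/Q)·S = (57,600/748) × 130 = $10,010.70
Annual holding cost  = (Q/2)·H = (748/2) × 8 = $2,992.00
Purchase cost = D·C = 57,600 × 141 = $8,121,600.00
Total = $10,010.70 + $2,992.00 + $8,121,600.00 = $8,134,602.70

$8,134,602.70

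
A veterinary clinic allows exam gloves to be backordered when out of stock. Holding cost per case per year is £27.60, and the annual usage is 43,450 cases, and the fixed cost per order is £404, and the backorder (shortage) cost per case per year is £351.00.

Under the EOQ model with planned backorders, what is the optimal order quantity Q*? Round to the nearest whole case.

Q* = √(2DS/H) · √((H + b)/b)
   = √(2 × 43,450 × 404 / 27.6) · √((27.6 + 351) / 351)
   = 1,127.836 × 1.0386 ≈ 1,171.34

1,171 cases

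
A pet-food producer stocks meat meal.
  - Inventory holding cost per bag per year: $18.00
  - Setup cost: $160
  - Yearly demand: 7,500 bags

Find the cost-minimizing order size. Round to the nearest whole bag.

365 bags

Q* = √(2·D·S / H) = √(2·7,500·160 / 18) = √133,333.3 ≈ 365.15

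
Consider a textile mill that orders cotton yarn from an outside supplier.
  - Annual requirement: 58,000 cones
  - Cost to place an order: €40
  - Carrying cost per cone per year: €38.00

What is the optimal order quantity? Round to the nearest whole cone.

349 cones

Optimal lot size Q* = (2 × 58,000 × €40 / €38)^½ ≈ 349.44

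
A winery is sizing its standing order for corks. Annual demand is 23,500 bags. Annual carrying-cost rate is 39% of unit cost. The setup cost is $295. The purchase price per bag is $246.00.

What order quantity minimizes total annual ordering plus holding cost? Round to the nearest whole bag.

Holding cost per bag per year: H = 39% × $246 = $95.9400
Optimal lot size Q* = (2 × 23,500 × $295 / $95.94)^½ ≈ 380.15

380 bags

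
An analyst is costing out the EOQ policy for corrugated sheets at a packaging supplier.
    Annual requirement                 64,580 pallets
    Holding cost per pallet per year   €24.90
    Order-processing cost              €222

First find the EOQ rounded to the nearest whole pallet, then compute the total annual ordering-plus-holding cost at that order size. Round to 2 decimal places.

2DS/H = 2·64,580·222/24.9 = 1,151,546.99
EOQ = √1,151,546.99 ≈ 1,073.10 → Q = 1,073 pallets
Orders/yr = 64,580/1,073 = 60.186; ordering cost = 60.186 × €222 = €13,361.38
Average inventory = 1,073/2 = 536.5; holding cost = 536.5 × €24.9 = €13,358.85
Total = €13,361.38 + €13,358.85 = €26,720.23

€26,720.23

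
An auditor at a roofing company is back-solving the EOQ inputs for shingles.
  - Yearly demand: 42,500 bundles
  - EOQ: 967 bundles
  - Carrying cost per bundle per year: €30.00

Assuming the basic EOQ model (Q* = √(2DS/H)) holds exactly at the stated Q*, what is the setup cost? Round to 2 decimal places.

€330.03

EOQ relation: Q² = 2DS/H, so rearrange for the unknown.
S = Q²H / (2D) = 967² × 30 / (2 × 42,500) = 330.0314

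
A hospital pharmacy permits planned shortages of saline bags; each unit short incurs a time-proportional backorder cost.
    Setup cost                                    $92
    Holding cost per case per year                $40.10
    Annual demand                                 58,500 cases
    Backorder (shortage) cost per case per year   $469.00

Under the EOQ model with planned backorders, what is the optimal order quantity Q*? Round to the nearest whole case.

540 cases

Q* = √(2DS/H) · √((H + b)/b)
   = √(2 × 58,500 × 92 / 40.1) · √((40.1 + 469) / 469)
   = 518.101 × 1.0419 ≈ 539.80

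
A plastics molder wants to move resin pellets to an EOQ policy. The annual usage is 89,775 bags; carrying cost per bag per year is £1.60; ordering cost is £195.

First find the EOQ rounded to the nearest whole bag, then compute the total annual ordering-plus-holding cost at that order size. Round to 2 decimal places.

£7,484.62

Q* = √(2·D·S / H) = √(2·89,775·195 / 1.6) = √21,882,656.2 ≈ 4,677.89 → Q = 4,678 bags
Annual ordering cost = (D/Q)·S = (89,775/4,678) × 195 = £3,742.22
Annual holding cost  = (Q/2)·H = (4,678/2) × 1.6 = £3,742.40
Total = £3,742.22 + £3,742.40 = £7,484.62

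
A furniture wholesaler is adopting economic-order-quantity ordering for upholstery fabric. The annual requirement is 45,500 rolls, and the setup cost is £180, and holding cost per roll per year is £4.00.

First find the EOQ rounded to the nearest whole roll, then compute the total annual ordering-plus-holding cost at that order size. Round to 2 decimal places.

£8,094.44

Optimal lot size Q* = (2 × 45,500 × £180 / £4)^½ ≈ 2,023.61 → Q = 2,024 rolls
Orders/yr = 45,500/2,024 = 22.480; ordering cost = 22.480 × £180 = £4,046.44
Average inventory = 2,024/2 = 1012; holding cost = 1012 × £4 = £4,048.00
Total = £4,046.44 + £4,048.00 = £8,094.44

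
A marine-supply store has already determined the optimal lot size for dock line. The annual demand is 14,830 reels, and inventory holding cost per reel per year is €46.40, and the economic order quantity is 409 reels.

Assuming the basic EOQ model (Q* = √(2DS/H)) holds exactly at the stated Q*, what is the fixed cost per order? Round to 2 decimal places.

From Q* = √(2DS/H) ⇒ Q*² = 2DS/H.
S = Q²H / (2D) = 409² × 46.4 / (2 × 14,830) = 261.6938

€261.69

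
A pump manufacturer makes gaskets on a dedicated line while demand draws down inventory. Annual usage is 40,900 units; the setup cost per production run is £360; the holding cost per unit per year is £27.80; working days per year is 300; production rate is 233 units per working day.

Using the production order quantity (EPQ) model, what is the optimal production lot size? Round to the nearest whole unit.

1,598 units

Daily demand d = 40,900/300 = 136.333; p = 233; 1 − d/p = 0.41488
EPQ = √(2DS / (H(1 − d/p)))
    = √(2 × 40,900 × 360 / (27.8 × 0.41488)) ≈ 1,597.88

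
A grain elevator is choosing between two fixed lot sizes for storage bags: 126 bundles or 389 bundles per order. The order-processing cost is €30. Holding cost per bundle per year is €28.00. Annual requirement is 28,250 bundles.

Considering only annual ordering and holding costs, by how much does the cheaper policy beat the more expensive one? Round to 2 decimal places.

€865.53

Annual cost at Q: ordering D·S/Q plus holding Q·H/2.
TC(126) = (28,250/126)×30 + (126/2)×28 = €8,490.19
TC(389) = (28,250/389)×30 + (389/2)×28 = €7,624.66
Cheaper: Q = 389.  Difference = €865.53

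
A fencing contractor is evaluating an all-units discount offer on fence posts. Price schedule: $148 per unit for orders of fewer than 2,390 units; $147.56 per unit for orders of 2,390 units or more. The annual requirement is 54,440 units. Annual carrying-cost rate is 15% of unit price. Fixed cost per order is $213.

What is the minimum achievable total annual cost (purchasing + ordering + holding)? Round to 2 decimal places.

H₁ = 15%×$148 = $22.2000;  H₂ = 15%×$147.56 = $22.1340
EOQ₁ = √(2×54,440×213/22.2000) = 1,022.09  (< 2,390, feasible at tier 1)
EOQ₂ = √(2×54,440×213/22.1340) = 1,023.61  (< 2,390 → use Q = 2,390 at tier-2 price)
TC(tier 1 (EOQ₁), Q≈1,022.1) = $8,079,810.31
TC(tier 2, Q≈2,390.0) = $8,064,468.30
Minimum at tier 2: $8,064,468.30

$8,064,468.30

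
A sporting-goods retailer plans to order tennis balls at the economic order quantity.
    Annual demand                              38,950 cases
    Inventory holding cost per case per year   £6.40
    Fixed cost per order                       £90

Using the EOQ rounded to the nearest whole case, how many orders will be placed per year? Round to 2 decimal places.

37.20 orders per year

2DS/H = 2·38,950·90/6.4 = 1,095,468.75
EOQ = √1,095,468.75 ≈ 1,046.65 → Q = 1,047
Orders per year = D/Q = 38,950 / 1,047 = 37.202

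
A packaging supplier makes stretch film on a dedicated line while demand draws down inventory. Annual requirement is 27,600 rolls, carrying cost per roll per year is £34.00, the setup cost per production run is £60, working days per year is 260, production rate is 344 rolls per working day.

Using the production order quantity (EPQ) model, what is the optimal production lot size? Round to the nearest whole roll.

375 rolls

Daily demand d = 27,600/260 = 106.154; p = 344; 1 − d/p = 0.69141
EPQ = √(2DS / (H(1 − d/p)))
    = √(2 × 27,600 × 60 / (34 × 0.69141)) ≈ 375.35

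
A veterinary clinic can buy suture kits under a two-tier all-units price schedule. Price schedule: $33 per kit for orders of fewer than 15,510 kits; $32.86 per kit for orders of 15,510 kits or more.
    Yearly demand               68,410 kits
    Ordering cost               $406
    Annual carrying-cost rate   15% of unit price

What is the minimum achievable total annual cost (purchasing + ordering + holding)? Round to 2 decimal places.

H₁ = 15%×$33 = $4.9500;  H₂ = 15%×$32.86 = $4.9290
EOQ₁ = √(2×68,410×406/4.9500) = 3,349.93  (< 15,510, feasible at tier 1)
EOQ₂ = √(2×68,410×406/4.9290) = 3,357.05  (< 15,510 → use Q = 15,510 at tier-2 price)
TC(tier 1 (EOQ₁), Q≈3,349.9) = $2,274,112.13
TC(tier 2, Q≈15,510.0) = $2,287,967.74
Minimum at tier 1 (EOQ₁): $2,274,112.13

$2,274,112.13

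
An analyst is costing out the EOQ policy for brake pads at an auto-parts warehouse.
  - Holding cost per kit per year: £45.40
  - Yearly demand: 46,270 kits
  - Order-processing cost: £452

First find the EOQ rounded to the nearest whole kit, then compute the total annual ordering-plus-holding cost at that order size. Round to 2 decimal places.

£43,577.46

Optimal lot size Q* = (2 × 46,270 × £452 / £45.4)^½ ≈ 959.86 → Q = 960 kits
Ordering: D/Q × S = 46,270/960 × £452 = £21,785.46
Holding:  Q/2 × H = 960/2 × £45.4 = £21,792.00
Total = £21,785.46 + £21,792.00 = £43,577.46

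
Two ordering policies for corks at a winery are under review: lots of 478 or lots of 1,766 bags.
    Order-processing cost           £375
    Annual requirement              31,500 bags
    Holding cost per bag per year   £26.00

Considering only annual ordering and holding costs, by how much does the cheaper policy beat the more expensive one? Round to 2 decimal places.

Annual cost at Q: ordering D·S/Q plus holding Q·H/2.
TC(478) = (31,500/478)×375 + (478/2)×26 = £30,926.34
TC(1,766) = (31,500/1,766)×375 + (1,766/2)×26 = £29,646.84
|ΔTC| = |£30,926.34 − £29,646.84| = £1,279.50

£1,279.50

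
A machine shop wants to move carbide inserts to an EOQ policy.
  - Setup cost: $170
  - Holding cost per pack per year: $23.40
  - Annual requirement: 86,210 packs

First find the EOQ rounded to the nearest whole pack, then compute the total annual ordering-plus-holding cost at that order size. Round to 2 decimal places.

$26,189.44

Q* = √(2·D·S / H) = √(2·86,210·170 / 23.4) = √1,252,623.9 ≈ 1,119.21 → Q = 1,119 packs
Ordering: D/Q × S = 86,210/1,119 × $170 = $13,097.14
Holding:  Q/2 × H = 1,119/2 × $23.4 = $13,092.30
Total = $13,097.14 + $13,092.30 = $26,189.44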